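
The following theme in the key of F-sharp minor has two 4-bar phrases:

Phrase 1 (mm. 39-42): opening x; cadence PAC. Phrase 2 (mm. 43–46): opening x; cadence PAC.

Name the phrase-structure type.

Both phrases have the same opening (x) and the same cadence (perfect authentic cadence): the second is a restatement, not a consequent, so this is a repeated phrase rather than a period.

repeated phrase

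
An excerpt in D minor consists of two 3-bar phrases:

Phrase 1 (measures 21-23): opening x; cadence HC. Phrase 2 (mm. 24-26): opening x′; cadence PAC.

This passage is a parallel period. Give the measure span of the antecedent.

measures 21–23

The antecedent is the phrase ending with the weaker cadence (half cadence, phrase 1) and the consequent the one ending more conclusively (perfect authentic cadence, phrase 2); the antecedent is measures 21–23.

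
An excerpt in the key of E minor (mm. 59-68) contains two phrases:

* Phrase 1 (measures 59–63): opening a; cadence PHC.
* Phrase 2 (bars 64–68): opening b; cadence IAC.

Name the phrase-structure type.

contrasting period

Phrase 1 ends with a Phrygian half cadence (weaker) and phrase 2 with an imperfect authentic cadence (stronger): antecedent + consequent = a period.
The two phrases open with different material (a / b), so the period is contrasting.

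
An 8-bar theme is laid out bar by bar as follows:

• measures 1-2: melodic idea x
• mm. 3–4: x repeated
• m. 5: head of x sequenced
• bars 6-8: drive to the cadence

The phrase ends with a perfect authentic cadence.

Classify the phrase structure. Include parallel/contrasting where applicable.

Basic idea (mm. 1–2) + its repetition (mm. 3-4) form the presentation; fragmentation and cadence (mm. 5–8) form the continuation — the 8-bar whole is a sentence.

sentence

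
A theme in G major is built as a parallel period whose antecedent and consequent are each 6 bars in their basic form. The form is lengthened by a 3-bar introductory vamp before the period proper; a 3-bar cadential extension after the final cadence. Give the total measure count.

Basic parallel period: 6 + 6 = 12 bars.
12 (basic form) + 3 (introduction) + 3 (cadential extension) = 18.

18 measures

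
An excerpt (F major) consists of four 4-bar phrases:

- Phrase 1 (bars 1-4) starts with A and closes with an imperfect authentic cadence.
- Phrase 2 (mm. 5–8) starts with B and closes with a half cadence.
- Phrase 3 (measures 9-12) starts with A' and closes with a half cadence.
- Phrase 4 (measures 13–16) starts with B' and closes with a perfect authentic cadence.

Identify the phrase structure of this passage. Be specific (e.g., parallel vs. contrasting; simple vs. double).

Four phrases in two halves: the first half (mm. 1–8) ends with a half cadence, the second (measures 9–16) with a perfect authentic cadence — a large antecedent–consequent pair, i.e. a double period.
Phrase 3 begins with the same material as phrase 1, making it parallel.

parallel double period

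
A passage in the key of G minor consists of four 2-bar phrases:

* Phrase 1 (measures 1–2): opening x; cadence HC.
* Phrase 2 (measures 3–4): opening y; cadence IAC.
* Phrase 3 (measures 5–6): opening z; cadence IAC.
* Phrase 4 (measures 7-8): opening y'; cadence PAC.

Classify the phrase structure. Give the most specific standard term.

Four phrases in two halves: the first half (measures 1–4) ends with an imperfect authentic cadence, the second (mm. 5–8) with a perfect authentic cadence — a large antecedent–consequent pair, i.e. a double period.
Phrase 3 begins with different material from phrase 1, making it contrasting.

contrasting double period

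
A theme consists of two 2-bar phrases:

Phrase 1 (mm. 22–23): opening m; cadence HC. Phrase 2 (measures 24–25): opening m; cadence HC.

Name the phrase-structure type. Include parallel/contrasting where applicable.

repeated phrase

Both phrases have the same opening (m) and the same cadence (half cadence): the second is a restatement, not a consequent, so this is a repeated phrase rather than a period.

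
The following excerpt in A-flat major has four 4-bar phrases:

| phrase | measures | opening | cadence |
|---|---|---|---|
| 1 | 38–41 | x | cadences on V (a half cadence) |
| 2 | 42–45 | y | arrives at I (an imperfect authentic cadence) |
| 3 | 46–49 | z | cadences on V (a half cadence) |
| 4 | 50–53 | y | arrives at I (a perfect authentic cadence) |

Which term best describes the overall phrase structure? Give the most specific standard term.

contrasting double period

Four phrases in two halves: the first half (mm. 38–45) ends with an imperfect authentic cadence, the second (measures 46–53) with a perfect authentic cadence — a large antecedent–consequent pair, i.e. a double period.
Phrase 3 begins with different material from phrase 1, making it contrasting.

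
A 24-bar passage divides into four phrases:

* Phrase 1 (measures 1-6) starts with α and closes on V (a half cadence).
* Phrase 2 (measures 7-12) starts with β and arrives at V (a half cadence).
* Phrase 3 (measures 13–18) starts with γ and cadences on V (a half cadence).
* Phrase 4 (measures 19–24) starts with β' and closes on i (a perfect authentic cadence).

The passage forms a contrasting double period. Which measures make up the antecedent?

In a double period the four phrases pair into a large antecedent (phrases 1–2, ending half cadence) and a large consequent (phrases 3–4, ending perfect authentic cadence). The antecedent spans measures 1-12.

measures 1–12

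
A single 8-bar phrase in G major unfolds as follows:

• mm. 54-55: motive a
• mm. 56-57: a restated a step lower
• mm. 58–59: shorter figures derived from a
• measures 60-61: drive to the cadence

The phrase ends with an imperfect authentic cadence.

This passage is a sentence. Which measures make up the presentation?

The presentation of a sentence is the basic idea (mm. 54-55) plus its repetition (bars 56–57); the presentation is therefore measures 54–57.

measures 54–57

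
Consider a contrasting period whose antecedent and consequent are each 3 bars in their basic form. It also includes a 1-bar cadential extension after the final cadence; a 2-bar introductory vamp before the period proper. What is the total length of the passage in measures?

Basic contrasting period: 3 + 3 = 6 bars.
6 (basic form) + 1 (cadential extension) + 2 (introduction) = 9.

9 measures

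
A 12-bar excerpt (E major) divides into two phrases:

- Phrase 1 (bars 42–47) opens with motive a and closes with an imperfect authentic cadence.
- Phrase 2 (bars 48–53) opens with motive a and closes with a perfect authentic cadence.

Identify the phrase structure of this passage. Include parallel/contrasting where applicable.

parallel period

Phrase 1 ends with an imperfect authentic cadence (weaker) and phrase 2 with a perfect authentic cadence (stronger): antecedent + consequent = a period.
The two phrases open with the same material (a / a), so the period is parallel.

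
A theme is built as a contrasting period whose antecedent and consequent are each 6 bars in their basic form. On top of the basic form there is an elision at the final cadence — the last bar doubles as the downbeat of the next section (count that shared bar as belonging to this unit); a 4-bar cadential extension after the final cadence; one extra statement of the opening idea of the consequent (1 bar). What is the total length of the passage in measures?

17 measures

Basic contrasting period: 6 + 6 = 12 bars.
12 (basic form) + 4 (cadential extension) + 1 (extra statement) = 17.
The elision shares a bar with the next section but does not change this unit's count.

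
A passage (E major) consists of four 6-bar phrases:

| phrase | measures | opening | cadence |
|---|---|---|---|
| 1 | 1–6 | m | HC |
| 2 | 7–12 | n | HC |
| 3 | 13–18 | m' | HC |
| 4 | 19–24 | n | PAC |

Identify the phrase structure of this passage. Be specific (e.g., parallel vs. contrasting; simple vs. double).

parallel double period

Four phrases in two halves: the first half (bars 1–12) ends with a half cadence, the second (mm. 13–24) with a perfect authentic cadence — a large antecedent–consequent pair, i.e. a double period.
Phrase 3 begins with the same material as phrase 1, making it parallel.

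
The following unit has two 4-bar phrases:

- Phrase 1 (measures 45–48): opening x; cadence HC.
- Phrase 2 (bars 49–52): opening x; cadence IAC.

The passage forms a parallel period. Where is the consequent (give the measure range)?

The antecedent is the phrase ending with the weaker cadence (half cadence, phrase 1) and the consequent the one ending more conclusively (imperfect authentic cadence, phrase 2); the consequent is mm. 49–52.

measures 49–52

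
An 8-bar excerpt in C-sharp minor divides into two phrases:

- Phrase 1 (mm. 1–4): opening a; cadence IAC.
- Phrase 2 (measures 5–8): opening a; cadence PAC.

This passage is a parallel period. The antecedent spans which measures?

measures 1–4

The antecedent is the phrase ending with the weaker cadence (imperfect authentic cadence, phrase 1) and the consequent the one ending more conclusively (perfect authentic cadence, phrase 2); the antecedent is mm. 1-4.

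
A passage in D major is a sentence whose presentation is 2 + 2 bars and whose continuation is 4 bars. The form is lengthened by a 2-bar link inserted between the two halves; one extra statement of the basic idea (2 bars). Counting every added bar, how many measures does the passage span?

Basic sentence: 2 + 2 + 4 = 8 bars.
8 (basic form) + 2 (link) + 2 (extra statement) = 12.

12 measures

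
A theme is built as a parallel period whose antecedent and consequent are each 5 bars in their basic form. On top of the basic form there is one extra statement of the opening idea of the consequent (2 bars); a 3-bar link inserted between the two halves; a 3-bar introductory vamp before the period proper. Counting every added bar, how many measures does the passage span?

Basic parallel period: 5 + 5 = 10 bars.
10 (basic form) + 2 (extra statement) + 3 (link) + 3 (introduction) = 18.

18 measures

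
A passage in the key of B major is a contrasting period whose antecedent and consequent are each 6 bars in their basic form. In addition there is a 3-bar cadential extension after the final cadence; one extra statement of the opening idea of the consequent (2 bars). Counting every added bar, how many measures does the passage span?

17 measures

Basic contrasting period: 6 + 6 = 12 bars.
12 (basic form) + 3 (cadential extension) + 2 (extra statement) = 17.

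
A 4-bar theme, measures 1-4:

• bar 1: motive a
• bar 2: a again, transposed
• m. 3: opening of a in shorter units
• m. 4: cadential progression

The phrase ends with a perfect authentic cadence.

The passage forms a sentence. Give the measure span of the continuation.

After the presentation (mm. 1-2), the continuation covers the fragmentation through the cadence: mm. 3–4.

measures 3–4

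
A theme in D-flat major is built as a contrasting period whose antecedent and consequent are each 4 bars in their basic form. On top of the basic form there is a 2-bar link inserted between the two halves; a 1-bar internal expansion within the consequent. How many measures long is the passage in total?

Basic contrasting period: 4 + 4 = 8 bars.
8 (basic form) + 2 (link) + 1 (internal expansion) = 11.

11 measures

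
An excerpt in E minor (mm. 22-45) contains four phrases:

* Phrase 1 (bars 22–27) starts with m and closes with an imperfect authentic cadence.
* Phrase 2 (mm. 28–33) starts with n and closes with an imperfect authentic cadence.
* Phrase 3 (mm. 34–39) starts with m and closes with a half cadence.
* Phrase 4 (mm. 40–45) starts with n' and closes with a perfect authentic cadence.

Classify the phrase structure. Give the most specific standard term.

Four phrases in two halves: the first half (mm. 22-33) ends with an imperfect authentic cadence, the second (mm. 34-45) with a perfect authentic cadence — a large antecedent–consequent pair, i.e. a double period.
Phrase 3 begins with the same material as phrase 1, making it parallel.

parallel double period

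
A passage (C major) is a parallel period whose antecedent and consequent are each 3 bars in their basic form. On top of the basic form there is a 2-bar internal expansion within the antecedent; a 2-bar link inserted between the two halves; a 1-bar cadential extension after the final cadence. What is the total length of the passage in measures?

Basic parallel period: 3 + 3 = 6 bars.
6 (basic form) + 2 (internal expansion) + 2 (link) + 1 (cadential extension) = 11.

11 measures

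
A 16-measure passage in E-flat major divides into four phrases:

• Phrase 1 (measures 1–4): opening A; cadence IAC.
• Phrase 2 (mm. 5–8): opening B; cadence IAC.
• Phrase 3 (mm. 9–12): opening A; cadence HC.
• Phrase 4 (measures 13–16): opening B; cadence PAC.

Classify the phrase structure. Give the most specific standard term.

Four phrases in two halves: the first half (measures 1–8) ends with an imperfect authentic cadence, the second (mm. 9-16) with a perfect authentic cadence — a large antecedent–consequent pair, i.e. a double period.
Phrase 3 begins with the same material as phrase 1, making it parallel.

parallel double period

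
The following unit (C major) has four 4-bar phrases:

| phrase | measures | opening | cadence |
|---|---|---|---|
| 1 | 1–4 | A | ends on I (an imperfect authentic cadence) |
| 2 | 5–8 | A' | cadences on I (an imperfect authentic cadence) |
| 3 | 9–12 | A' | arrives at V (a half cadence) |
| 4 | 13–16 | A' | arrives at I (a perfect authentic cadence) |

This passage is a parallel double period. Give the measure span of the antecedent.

In a double period the four phrases pair into a large antecedent (phrases 1–2, ending imperfect authentic cadence) and a large consequent (phrases 3–4, ending perfect authentic cadence). The antecedent spans mm. 1–8.

measures 1–8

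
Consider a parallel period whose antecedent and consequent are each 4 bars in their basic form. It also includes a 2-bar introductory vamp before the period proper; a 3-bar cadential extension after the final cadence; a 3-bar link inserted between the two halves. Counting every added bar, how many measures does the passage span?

16 measures

Basic parallel period: 4 + 4 = 8 bars.
8 (basic form) + 2 (introduction) + 3 (cadential extension) + 3 (link) = 16.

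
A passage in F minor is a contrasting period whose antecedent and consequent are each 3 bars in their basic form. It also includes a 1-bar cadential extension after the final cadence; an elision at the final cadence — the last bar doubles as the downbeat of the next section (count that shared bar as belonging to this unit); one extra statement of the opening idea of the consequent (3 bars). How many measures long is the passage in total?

10 measures

Basic contrasting period: 3 + 3 = 6 bars.
6 (basic form) + 1 (cadential extension) + 3 (extra statement) = 10.
The elision shares a bar with the next section but does not change this unit's count.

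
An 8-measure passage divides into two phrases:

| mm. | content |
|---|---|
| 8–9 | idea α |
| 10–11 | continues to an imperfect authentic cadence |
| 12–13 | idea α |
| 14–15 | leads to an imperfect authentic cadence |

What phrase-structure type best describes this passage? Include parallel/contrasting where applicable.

Both phrases have the same opening (α) and the same cadence (imperfect authentic cadence): the second is a restatement, not a consequent, so this is a repeated phrase rather than a period.

repeated phrase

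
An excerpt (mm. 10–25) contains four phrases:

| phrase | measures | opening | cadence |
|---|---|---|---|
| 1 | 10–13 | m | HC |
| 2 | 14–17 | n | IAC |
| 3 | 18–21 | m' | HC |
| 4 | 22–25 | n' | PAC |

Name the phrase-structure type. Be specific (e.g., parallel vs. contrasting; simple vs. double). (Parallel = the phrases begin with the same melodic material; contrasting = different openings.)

parallel double period

Four phrases in two halves: the first half (mm. 10-17) ends with an imperfect authentic cadence, the second (mm. 18-25) with a perfect authentic cadence — a large antecedent–consequent pair, i.e. a double period.
Phrase 3 begins with the same material as phrase 1, making it parallel.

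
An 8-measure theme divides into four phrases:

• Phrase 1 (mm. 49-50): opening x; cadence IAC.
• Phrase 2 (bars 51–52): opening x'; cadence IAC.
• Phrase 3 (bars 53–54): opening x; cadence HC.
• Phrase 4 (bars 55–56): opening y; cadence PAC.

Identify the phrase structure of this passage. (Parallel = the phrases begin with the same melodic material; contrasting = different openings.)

Four phrases in two halves: the first half (mm. 49–52) ends with an imperfect authentic cadence, the second (mm. 53–56) with a perfect authentic cadence — a large antecedent–consequent pair, i.e. a double period.
Phrase 3 begins with the same material as phrase 1, making it parallel.

parallel double period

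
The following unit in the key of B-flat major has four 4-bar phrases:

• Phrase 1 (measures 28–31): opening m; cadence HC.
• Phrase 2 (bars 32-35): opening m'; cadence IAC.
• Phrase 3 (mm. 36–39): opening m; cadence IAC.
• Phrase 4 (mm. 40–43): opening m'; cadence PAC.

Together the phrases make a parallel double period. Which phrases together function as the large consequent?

phrases 3 and 4

In a double period the first pair of phrases (ending imperfect authentic cadence) is the large antecedent and the second pair (ending perfect authentic cadence) is the large consequent; the consequent is phrases 3 and 4.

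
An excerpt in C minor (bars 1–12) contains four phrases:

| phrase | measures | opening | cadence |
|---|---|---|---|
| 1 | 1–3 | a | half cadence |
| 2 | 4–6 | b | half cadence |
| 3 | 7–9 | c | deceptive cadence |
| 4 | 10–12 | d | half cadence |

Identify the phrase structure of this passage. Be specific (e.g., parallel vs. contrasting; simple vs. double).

phrase group

Phrase 4 ends with a half cadence, no stronger than phrase 2's half cadence, so the four phrases do not form a double period; nor do phrases 3–4 duplicate 1–2, so it is not a repeated period. With no phrase reaching a conclusive cadence, the passage is a phrase group.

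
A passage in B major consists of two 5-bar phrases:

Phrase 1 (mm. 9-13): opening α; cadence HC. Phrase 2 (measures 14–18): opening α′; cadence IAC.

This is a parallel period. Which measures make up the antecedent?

The phrase ending with the weaker cadence (half cadence) is the antecedent; the one ending more conclusively (imperfect authentic cadence) is the consequent. The antecedent is measures 9–13.

measures 9–13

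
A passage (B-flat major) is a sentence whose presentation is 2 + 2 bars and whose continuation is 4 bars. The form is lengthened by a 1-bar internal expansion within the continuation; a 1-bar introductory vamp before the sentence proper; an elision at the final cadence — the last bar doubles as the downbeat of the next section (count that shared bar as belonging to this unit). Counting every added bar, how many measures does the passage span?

Basic sentence: 2 + 2 + 4 = 8 bars.
8 (basic form) + 1 (internal expansion) + 1 (introduction) = 10.
The elision shares a bar with the next section but does not change this unit's count.

10 measures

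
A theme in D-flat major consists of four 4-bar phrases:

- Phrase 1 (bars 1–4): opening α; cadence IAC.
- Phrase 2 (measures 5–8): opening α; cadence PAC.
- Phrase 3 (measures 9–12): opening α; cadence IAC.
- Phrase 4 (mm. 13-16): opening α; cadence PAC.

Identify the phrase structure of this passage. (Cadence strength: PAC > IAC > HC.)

The cadence pattern IAC–PAC–IAC–PAC is weak–strong twice, and phrases 3–4 restate phrases 1–2: a period heard twice, not a double period (which would end weakly at phrase 2).

repeated period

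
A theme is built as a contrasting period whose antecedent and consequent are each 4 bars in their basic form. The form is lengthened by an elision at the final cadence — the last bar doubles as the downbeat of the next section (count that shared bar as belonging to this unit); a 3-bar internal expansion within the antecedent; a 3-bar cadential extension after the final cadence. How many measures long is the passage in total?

14 measures

Basic contrasting period: 4 + 4 = 8 bars.
8 (basic form) + 3 (internal expansion) + 3 (cadential extension) = 14.
The elision shares a bar with the next section but does not change this unit's count.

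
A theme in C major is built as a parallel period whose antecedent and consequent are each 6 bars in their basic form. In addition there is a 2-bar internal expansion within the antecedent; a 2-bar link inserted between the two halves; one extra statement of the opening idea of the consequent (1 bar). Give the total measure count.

Basic parallel period: 6 + 6 = 12 bars.
12 (basic form) + 2 (internal expansion) + 2 (link) + 1 (extra statement) = 17.

17 measures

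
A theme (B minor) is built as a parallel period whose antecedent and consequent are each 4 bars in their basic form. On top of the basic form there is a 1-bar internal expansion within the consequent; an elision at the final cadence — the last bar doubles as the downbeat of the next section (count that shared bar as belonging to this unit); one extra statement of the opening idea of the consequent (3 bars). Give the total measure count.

12 measures

Basic parallel period: 4 + 4 = 8 bars.
8 (basic form) + 1 (internal expansion) + 3 (extra statement) = 12.
The elision shares a bar with the next section but does not change this unit's count.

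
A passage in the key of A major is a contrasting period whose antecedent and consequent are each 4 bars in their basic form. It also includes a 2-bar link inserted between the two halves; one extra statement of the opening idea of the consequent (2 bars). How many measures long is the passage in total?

Basic contrasting period: 4 + 4 = 8 bars.
8 (basic form) + 2 (link) + 2 (extra statement) = 12.

12 measures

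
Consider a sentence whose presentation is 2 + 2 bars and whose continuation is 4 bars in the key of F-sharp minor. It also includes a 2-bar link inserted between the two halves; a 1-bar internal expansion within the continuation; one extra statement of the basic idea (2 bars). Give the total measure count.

Basic sentence: 2 + 2 + 4 = 8 bars.
8 (basic form) + 2 (link) + 1 (internal expansion) + 2 (extra statement) = 13.

13 measures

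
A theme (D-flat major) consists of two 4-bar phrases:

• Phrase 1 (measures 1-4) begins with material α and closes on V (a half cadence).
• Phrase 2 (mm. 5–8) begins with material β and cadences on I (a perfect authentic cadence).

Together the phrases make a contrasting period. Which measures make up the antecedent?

The phrase ending with the weaker cadence (half cadence) is the antecedent; the one ending more conclusively (perfect authentic cadence) is the consequent. The antecedent is measures 1–4.

measures 1–4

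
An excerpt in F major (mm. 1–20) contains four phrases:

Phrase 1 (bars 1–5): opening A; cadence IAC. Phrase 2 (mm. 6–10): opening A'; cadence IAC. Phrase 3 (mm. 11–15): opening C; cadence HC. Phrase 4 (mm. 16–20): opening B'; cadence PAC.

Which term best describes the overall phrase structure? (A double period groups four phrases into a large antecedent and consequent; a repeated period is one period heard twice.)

contrasting double period

Four phrases in two halves: the first half (mm. 1–10) ends with an imperfect authentic cadence, the second (mm. 11–20) with a perfect authentic cadence — a large antecedent–consequent pair, i.e. a double period.
Phrase 3 begins with different material from phrase 1, making it contrasting.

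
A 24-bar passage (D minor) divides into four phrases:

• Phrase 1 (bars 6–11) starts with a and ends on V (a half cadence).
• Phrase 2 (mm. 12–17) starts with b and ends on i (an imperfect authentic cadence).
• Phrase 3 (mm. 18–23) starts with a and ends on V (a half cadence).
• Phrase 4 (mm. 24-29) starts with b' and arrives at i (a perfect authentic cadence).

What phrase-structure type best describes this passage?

parallel double period

Four phrases in two halves: the first half (mm. 6–17) ends with an imperfect authentic cadence, the second (mm. 18–29) with a perfect authentic cadence — a large antecedent–consequent pair, i.e. a double period.
Phrase 3 begins with the same material as phrase 1, making it parallel.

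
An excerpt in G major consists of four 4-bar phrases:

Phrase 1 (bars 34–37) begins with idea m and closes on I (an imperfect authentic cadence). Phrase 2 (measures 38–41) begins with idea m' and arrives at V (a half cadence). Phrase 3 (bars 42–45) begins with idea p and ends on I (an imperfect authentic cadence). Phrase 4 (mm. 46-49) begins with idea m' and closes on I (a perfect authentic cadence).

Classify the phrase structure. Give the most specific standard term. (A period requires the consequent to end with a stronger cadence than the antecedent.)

Four phrases in two halves: the first half (measures 34–41) ends with a half cadence, the second (bars 42-49) with a perfect authentic cadence — a large antecedent–consequent pair, i.e. a double period.
Phrase 3 begins with different material from phrase 1, making it contrasting.

contrasting double period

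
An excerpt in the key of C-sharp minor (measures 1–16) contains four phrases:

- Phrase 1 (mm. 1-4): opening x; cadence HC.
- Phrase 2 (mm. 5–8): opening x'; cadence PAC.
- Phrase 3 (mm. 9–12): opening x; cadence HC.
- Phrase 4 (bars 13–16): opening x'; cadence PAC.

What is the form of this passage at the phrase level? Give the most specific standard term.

The cadence pattern HC–PAC–HC–PAC is weak–strong twice, and phrases 3–4 restate phrases 1–2: a period heard twice, not a double period (which would end weakly at phrase 2).

repeated period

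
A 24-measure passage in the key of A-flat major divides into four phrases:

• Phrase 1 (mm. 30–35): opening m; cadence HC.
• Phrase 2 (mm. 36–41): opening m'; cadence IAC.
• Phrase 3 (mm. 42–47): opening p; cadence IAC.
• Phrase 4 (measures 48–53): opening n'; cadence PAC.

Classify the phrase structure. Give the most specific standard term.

contrasting double period

Four phrases in two halves: the first half (mm. 30-41) ends with an imperfect authentic cadence, the second (bars 42–53) with a perfect authentic cadence — a large antecedent–consequent pair, i.e. a double period.
Phrase 3 begins with different material from phrase 1, making it contrasting.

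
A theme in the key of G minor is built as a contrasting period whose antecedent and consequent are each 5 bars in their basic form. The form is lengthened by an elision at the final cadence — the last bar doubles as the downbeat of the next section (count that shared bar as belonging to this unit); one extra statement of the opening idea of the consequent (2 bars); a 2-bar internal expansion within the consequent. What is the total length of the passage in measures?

14 measures

Basic contrasting period: 5 + 5 = 10 bars.
10 (basic form) + 2 (extra statement) + 2 (internal expansion) = 14.
The elision shares a bar with the next section but does not change this unit's count.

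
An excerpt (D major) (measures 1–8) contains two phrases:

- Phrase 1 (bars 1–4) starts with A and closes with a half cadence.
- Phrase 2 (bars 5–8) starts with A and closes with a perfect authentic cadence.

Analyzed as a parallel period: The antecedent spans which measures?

measures 1–4

The antecedent is the phrase ending with the weaker cadence (half cadence, phrase 1) and the consequent the one ending more conclusively (perfect authentic cadence, phrase 2); the antecedent is measures 1–4.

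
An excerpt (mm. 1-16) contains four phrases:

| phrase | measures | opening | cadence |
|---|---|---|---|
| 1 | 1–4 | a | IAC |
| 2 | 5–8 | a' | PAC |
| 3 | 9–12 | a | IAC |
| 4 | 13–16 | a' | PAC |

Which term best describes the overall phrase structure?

repeated period

The cadence pattern IAC–PAC–IAC–PAC is weak–strong twice, and phrases 3–4 restate phrases 1–2: a period heard twice, not a double period (which would end weakly at phrase 2).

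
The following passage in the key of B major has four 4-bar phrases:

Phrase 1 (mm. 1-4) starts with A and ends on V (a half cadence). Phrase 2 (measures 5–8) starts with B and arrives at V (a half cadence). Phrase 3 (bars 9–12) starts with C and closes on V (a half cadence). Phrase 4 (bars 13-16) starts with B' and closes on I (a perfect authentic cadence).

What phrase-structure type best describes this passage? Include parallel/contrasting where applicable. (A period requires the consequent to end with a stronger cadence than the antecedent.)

Four phrases in two halves: the first half (measures 1–8) ends with a half cadence, the second (bars 9-16) with a perfect authentic cadence — a large antecedent–consequent pair, i.e. a double period.
Phrase 3 begins with different material from phrase 1, making it contrasting.

contrasting double period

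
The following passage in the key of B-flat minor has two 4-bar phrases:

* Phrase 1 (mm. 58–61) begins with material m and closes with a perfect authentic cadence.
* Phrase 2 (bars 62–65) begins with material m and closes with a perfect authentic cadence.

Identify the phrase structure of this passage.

repeated phrase

Both phrases have the same opening (m) and the same cadence (perfect authentic cadence): the second is a restatement, not a consequent, so this is a repeated phrase rather than a period.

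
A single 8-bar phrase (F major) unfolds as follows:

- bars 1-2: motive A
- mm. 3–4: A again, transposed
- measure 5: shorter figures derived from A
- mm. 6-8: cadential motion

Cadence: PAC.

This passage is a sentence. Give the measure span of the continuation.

measures 5–8

After the presentation (bars 1–4), the continuation covers the fragmentation through the cadence: measures 5–8.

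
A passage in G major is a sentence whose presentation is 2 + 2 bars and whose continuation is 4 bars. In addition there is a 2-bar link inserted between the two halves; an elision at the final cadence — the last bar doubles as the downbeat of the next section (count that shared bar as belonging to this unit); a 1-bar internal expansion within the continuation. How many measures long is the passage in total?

Basic sentence: 2 + 2 + 4 = 8 bars.
8 (basic form) + 2 (link) + 1 (internal expansion) = 11.
The elision shares a bar with the next section but does not change this unit's count.

11 measures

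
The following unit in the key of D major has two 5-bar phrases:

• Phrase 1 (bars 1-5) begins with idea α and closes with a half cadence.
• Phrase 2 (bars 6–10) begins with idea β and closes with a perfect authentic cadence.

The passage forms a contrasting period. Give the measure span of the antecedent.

measures 1–5

The phrase ending with the weaker cadence (half cadence) is the antecedent; the one ending more conclusively (perfect authentic cadence) is the consequent. The antecedent is measures 1–5.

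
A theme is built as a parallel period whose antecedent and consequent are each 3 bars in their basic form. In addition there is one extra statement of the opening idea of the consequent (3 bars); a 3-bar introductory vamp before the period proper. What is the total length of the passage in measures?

12 measures

Basic parallel period: 3 + 3 = 6 bars.
6 (basic form) + 3 (extra statement) + 3 (introduction) = 12.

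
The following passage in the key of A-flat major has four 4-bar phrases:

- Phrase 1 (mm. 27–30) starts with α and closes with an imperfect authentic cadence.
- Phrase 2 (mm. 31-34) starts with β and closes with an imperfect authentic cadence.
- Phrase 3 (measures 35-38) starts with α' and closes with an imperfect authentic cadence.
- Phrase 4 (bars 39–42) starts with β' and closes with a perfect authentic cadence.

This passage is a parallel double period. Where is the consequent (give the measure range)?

In a double period the four phrases pair into a large antecedent (phrases 1–2, ending imperfect authentic cadence) and a large consequent (phrases 3–4, ending perfect authentic cadence). The consequent spans mm. 35–42.

measures 35–42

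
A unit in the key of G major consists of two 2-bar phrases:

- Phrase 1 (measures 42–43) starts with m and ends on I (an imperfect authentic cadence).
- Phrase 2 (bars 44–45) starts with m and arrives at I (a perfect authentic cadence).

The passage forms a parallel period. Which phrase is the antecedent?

phrase 1

The phrase ending with the weaker cadence (imperfect authentic cadence) is the antecedent; the one ending more conclusively (perfect authentic cadence) is the consequent. The antecedent is phrase 1.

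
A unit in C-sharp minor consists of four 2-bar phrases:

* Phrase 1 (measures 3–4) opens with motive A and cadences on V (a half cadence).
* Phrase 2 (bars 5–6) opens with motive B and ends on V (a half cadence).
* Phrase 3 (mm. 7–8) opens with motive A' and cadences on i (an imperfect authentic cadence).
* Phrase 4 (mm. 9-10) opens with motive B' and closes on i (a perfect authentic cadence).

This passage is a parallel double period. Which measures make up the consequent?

measures 7–10

In a double period the four phrases pair into a large antecedent (phrases 1–2, ending half cadence) and a large consequent (phrases 3–4, ending perfect authentic cadence). The consequent spans mm. 7–10.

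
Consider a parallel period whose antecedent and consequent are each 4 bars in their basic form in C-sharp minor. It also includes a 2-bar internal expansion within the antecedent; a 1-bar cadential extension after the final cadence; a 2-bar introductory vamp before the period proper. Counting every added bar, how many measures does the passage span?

13 measures

Basic parallel period: 4 + 4 = 8 bars.
8 (basic form) + 2 (internal expansion) + 1 (cadential extension) + 2 (introduction) = 13.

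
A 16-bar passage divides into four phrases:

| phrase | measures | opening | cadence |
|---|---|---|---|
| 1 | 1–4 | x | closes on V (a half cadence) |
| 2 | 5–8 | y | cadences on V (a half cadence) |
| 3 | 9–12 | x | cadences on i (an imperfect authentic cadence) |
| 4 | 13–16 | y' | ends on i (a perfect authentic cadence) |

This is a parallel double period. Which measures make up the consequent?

measures 9–16

In a double period the first pair of phrases (ending half cadence) is the large antecedent and the second pair (ending perfect authentic cadence) is the large consequent; the consequent is measures 9–16.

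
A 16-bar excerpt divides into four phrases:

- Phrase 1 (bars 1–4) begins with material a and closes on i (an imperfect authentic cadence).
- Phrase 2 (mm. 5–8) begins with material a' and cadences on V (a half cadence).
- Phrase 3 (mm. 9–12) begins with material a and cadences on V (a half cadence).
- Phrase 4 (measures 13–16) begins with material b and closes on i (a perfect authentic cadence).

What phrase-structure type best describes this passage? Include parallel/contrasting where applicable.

Four phrases in two halves: the first half (mm. 1–8) ends with a half cadence, the second (mm. 9-16) with a perfect authentic cadence — a large antecedent–consequent pair, i.e. a double period.
Phrase 3 begins with the same material as phrase 1, making it parallel.

parallel double period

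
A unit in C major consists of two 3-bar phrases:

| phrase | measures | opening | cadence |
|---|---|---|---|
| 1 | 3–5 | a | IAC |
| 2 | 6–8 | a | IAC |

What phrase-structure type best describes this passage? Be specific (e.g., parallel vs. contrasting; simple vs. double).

repeated phrase

Both phrases have the same opening (a) and the same cadence (imperfect authentic cadence): the second is a restatement, not a consequent, so this is a repeated phrase rather than a period.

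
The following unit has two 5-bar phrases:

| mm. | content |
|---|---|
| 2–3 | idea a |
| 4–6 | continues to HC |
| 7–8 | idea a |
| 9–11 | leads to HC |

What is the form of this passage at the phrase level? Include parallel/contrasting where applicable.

Both phrases have the same opening (a) and the same cadence (half cadence): the second is a restatement, not a consequent, so this is a repeated phrase rather than a period.

repeated phrase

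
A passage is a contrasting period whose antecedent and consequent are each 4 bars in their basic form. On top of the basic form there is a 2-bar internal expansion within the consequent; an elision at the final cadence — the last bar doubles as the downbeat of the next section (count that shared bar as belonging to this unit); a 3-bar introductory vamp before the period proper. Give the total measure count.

Basic contrasting period: 4 + 4 = 8 bars.
8 (basic form) + 2 (internal expansion) + 3 (introduction) = 13.
The elision shares a bar with the next section but does not change this unit's count.

13 measures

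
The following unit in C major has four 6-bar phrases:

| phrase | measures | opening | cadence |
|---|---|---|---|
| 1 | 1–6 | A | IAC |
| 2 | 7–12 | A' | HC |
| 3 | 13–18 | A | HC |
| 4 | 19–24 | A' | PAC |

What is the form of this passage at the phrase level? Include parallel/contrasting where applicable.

Four phrases in two halves: the first half (measures 1-12) ends with a half cadence, the second (measures 13–24) with a perfect authentic cadence — a large antecedent–consequent pair, i.e. a double period.
Phrase 3 begins with the same material as phrase 1, making it parallel.

parallel double period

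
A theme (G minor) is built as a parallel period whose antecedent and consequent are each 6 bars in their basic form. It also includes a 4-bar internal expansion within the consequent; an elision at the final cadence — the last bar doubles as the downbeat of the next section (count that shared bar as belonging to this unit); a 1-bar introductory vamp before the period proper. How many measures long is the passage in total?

Basic parallel period: 6 + 6 = 12 bars.
12 (basic form) + 4 (internal expansion) + 1 (introduction) = 17.
The elision shares a bar with the next section but does not change this unit's count.

17 measures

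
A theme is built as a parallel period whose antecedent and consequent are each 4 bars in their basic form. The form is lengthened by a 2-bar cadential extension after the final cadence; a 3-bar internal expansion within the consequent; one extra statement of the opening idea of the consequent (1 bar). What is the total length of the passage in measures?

14 measures

Basic parallel period: 4 + 4 = 8 bars.
8 (basic form) + 2 (cadential extension) + 3 (internal expansion) + 1 (extra statement) = 14.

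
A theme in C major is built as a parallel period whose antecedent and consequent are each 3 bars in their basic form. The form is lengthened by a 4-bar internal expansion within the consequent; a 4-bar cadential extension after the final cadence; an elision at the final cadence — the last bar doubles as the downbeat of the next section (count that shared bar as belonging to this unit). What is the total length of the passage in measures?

14 measures

Basic parallel period: 3 + 3 = 6 bars.
6 (basic form) + 4 (internal expansion) + 4 (cadential extension) = 14.
The elision shares a bar with the next section but does not change this unit's count.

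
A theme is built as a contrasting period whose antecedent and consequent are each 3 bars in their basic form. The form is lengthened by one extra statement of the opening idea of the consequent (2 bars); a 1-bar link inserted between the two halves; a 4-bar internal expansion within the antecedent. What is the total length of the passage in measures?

13 measures

Basic contrasting period: 3 + 3 = 6 bars.
6 (basic form) + 2 (extra statement) + 1 (link) + 4 (internal expansion) = 13.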